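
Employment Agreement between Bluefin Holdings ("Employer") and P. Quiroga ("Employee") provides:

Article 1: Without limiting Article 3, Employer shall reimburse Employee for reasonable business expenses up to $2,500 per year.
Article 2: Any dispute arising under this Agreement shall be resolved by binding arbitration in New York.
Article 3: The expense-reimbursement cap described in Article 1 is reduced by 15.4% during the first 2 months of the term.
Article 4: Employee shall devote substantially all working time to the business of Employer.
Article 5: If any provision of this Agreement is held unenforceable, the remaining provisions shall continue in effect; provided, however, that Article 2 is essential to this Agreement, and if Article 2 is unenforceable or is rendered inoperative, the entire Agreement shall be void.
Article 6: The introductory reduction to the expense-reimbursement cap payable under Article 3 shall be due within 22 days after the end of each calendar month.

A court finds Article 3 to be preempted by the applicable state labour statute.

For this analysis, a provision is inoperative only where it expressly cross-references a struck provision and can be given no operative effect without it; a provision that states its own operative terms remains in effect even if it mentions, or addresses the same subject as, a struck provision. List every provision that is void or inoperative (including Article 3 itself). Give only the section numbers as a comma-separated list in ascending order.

Article 3 is struck. Article 6 does nothing except set the payment deadline for the introductory reduction to the expense-reimbursement cap by reference to Article 3; with Article 3 gone it has no independent effect and is inoperative. Article 1 mentions Article 3 but its own obligation stands independently of Article 3, so Article 1 is not affected. Article 5 makes Article 2 an essential term, but Article 2 is unaffected, so the severability proviso in Article 5 preserves the remaining provisions. Article 1, Article 2, Article 4, and Article 5 remain in effect.

3, 6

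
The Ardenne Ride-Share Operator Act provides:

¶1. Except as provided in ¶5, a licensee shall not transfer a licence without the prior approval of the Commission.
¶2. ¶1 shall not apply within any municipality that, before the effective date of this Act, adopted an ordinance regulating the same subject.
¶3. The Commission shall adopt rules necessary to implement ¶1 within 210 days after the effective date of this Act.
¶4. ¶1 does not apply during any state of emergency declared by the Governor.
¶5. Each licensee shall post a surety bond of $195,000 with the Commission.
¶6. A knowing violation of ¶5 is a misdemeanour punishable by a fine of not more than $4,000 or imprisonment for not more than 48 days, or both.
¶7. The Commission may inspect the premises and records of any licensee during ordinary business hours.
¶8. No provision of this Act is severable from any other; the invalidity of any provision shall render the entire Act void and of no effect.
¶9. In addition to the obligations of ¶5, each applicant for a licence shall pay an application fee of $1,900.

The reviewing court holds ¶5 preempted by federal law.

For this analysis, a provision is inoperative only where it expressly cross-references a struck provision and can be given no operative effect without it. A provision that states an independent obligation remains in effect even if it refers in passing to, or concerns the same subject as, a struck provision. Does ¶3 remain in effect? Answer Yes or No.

No

¶5 is struck. ¶6 merely fixes the criminal penalty for violating ¶5; with ¶5 gone it has nothing to operate on and falls away. ¶8 provides that the Act is not severable, so the invalidity of any one provision voids the entire Act. No provision of the Act survives. ¶3 is among the inoperative provisions, so the answer is no.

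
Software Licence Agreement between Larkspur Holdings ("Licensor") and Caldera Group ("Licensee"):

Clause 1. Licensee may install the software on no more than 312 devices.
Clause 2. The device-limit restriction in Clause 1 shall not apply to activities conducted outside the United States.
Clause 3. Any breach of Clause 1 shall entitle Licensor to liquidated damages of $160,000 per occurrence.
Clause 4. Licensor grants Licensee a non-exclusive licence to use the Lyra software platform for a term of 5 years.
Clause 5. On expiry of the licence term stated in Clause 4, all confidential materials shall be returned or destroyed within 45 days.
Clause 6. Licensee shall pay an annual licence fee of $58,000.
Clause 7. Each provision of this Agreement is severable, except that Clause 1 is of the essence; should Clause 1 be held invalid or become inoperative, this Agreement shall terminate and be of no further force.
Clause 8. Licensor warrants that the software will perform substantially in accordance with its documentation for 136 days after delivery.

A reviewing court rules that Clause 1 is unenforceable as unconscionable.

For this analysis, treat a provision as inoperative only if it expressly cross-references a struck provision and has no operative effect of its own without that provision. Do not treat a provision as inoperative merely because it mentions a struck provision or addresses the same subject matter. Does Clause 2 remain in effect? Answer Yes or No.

No

Clause 1 is struck. Clause 2 does nothing except set the carve-out from the device-limit restriction by reference to Clause 1; with Clause 1 gone it has no independent effect and is inoperative. Clause 3 operates only by reference to Clause 1, so it falls with Clause 1. Clause 7 makes Clause 1 an essential term, and Clause 1 is the provision held invalid; under Clause 7, the entire Agreement is therefore void. No provision of the Agreement survives. Clause 2 is among the inoperative provisions, so the answer is no.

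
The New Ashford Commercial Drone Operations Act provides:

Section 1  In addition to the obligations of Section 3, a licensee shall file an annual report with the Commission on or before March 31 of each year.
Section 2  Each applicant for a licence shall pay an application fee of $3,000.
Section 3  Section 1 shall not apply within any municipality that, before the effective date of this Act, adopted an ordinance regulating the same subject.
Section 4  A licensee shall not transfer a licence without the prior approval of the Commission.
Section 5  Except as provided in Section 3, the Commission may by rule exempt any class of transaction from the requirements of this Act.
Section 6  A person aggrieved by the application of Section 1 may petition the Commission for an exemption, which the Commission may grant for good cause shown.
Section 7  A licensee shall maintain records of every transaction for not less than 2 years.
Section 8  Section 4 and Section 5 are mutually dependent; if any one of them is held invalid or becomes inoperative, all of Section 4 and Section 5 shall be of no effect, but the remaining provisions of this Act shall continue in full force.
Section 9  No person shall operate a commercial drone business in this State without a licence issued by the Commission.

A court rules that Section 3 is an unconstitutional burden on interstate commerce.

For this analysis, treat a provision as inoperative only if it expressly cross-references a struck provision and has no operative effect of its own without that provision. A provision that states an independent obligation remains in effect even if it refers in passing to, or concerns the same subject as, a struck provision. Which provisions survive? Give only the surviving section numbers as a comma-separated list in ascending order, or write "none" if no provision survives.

Section 3 is struck. Although Section 5 refers to Section 3, its operative terms do not depend on Section 3, so it remains in effect. Section 1 mentions Section 3 but its own obligation stands independently of Section 3, so Section 1 is not affected. No other provision's operative terms depend on Section 3. Section 8 ties Section 4 and Section 5 together, but none of those is affected here; the remaining provisions continue in force under Section 8. That leaves Section 1, Section 2, Section 4, Section 5, Section 6, Section 7, Section 8, and Section 9 in effect.

1, 2, 4, 5, 6, 7, 8, 9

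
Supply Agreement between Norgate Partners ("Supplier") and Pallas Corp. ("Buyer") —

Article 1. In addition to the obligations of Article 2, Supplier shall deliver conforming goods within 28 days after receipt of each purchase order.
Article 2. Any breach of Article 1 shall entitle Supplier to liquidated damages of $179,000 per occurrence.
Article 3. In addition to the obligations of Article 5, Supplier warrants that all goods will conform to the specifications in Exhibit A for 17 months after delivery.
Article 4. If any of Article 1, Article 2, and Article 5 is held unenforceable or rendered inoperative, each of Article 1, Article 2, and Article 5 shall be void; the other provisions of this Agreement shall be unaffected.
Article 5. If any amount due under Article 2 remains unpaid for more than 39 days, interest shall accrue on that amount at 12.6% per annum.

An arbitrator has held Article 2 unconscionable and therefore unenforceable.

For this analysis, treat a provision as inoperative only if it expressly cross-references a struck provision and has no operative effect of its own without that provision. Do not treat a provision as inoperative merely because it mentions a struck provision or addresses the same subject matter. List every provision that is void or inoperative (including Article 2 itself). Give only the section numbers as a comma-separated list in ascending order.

1, 2, 5

Article 2 is struck. Article 5 operates only by reference to Article 2, so it falls with Article 2. Article 3 mentions Article 5 but its own obligation stands independently of Article 5, so Article 3 is not affected. Article 4 declares Article 1, Article 2, and Article 5 mutually dependent; since one of them has fallen, all of them are of no effect. That brings down Article 1 as well. The remainder continues in force under Article 4. That leaves Article 3 and Article 4 in effect.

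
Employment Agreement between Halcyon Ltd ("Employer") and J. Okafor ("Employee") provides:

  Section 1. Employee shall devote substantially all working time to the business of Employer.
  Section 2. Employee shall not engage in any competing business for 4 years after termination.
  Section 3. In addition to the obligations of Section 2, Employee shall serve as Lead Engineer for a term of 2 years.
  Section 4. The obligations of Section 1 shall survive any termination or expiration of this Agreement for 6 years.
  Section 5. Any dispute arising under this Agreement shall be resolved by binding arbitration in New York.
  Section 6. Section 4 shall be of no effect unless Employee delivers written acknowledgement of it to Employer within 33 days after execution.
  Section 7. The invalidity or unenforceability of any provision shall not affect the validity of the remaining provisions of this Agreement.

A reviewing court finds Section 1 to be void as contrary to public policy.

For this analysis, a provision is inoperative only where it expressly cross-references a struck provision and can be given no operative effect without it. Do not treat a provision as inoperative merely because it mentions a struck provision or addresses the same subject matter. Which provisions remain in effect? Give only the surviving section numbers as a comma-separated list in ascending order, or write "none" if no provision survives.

Section 1 is struck. Section 4 merely fixes the survival period for Section 1; with Section 1 gone it has nothing to operate on and falls away. The only function of Section 6 is the acknowledgement condition for Section 4, so it cannot stand once Section 4 is removed. Section 7 is a severability clause and preserves every provision that can still be given independent effect. The provisions still in force are Section 2, Section 3, Section 5, and Section 7.

2, 3, 5, 7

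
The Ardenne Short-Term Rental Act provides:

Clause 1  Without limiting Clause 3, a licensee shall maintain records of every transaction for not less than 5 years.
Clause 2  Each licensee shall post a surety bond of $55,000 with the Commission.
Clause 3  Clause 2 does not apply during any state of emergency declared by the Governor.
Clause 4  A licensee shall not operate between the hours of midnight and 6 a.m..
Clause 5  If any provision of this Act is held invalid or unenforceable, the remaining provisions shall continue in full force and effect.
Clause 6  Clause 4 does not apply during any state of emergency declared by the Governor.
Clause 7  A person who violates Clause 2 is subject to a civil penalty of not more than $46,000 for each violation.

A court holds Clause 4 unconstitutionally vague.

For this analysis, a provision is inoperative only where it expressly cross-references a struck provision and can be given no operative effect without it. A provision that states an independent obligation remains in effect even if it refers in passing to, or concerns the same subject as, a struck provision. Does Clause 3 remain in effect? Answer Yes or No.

Clause 4 is struck. The only function of Clause 6 is the emergency suspension of Clause 4, so it cannot stand once Clause 4 is removed. Clause 5 is a severability clause and preserves every provision that can still be given independent effect. Clause 1, Clause 2, Clause 3, Clause 5, and Clause 7 remain in effect. Clause 3 is among the surviving provisions, so the answer is yes.

Yes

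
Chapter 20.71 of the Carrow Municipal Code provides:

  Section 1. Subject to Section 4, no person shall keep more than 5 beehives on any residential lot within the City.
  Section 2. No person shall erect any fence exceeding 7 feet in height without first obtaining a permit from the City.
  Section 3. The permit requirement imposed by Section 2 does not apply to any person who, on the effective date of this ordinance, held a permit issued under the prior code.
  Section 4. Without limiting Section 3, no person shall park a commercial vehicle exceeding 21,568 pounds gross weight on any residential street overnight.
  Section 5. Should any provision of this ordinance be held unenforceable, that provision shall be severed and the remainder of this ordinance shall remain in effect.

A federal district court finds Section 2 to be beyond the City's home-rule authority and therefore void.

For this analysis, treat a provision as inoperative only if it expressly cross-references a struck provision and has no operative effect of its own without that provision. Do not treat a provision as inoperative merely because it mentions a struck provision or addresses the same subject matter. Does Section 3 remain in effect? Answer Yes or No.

Section 2 is struck. Section 3 merely fixes the grandfather exemption from Section 2; with Section 2 gone it has nothing to operate on and falls away. Section 4 mentions Section 3 but its own obligation stands independently of Section 3, so Section 4 is not affected. Under the severability clause in Section 5, the remaining provisions continue in force. Section 1, Section 4, and Section 5 remain in effect. Section 3 is among the inoperative provisions, so the answer is no.

No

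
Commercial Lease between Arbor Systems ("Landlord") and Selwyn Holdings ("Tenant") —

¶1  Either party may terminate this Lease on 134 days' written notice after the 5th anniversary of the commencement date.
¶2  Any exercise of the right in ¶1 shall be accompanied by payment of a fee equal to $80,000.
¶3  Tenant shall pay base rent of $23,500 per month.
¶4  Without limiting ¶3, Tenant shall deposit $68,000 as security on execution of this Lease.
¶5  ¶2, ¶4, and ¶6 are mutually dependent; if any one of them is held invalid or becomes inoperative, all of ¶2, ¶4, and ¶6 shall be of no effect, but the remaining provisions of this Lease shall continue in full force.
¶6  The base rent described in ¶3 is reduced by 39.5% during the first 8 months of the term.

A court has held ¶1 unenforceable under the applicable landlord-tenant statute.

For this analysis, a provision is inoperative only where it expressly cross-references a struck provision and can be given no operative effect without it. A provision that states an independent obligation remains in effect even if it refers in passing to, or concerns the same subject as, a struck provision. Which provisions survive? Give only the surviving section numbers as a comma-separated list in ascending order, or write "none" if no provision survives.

¶1 is struck. ¶2 merely fixes the exercise fee for ¶1; with ¶1 gone it has nothing to operate on and falls away. ¶5 declares ¶2, ¶4, and ¶6 mutually dependent; since one of them has fallen, all of them are of no effect. That brings down ¶4 and ¶6 as well. The remainder continues in force under ¶5. ¶3 and ¶5 remain in effect.

3, 5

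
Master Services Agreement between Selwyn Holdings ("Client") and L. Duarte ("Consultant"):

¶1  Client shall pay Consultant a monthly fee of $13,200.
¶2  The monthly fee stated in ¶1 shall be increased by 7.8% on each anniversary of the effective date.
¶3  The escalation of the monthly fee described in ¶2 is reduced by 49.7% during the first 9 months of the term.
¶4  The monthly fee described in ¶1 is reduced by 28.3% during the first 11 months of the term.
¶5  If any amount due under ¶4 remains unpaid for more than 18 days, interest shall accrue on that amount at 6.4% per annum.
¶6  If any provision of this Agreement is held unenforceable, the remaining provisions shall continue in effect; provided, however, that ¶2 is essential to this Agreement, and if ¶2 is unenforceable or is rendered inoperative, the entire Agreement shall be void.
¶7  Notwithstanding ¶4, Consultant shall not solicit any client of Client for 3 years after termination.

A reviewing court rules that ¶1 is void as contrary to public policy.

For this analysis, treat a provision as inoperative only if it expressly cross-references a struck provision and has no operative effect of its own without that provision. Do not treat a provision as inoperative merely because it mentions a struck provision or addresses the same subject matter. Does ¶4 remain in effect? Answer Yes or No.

No

¶1 is struck. ¶2 operates only by reference to ¶1, so it falls with ¶1. ¶4 has no operative effect of its own apart from ¶1 and is therefore inoperative. ¶3 has no operative effect of its own apart from ¶2 and is therefore inoperative. ¶5 does nothing except set the default interest on the introductory reduction to the monthly fee by reference to ¶4; with ¶4 gone it has no independent effect and is inoperative. ¶6 makes ¶2 an essential term, and ¶2 has been rendered inoperative by the cascade; under ¶6, the entire Agreement is therefore void. No provision of the Agreement survives. ¶4 is among the inoperative provisions, so the answer is no.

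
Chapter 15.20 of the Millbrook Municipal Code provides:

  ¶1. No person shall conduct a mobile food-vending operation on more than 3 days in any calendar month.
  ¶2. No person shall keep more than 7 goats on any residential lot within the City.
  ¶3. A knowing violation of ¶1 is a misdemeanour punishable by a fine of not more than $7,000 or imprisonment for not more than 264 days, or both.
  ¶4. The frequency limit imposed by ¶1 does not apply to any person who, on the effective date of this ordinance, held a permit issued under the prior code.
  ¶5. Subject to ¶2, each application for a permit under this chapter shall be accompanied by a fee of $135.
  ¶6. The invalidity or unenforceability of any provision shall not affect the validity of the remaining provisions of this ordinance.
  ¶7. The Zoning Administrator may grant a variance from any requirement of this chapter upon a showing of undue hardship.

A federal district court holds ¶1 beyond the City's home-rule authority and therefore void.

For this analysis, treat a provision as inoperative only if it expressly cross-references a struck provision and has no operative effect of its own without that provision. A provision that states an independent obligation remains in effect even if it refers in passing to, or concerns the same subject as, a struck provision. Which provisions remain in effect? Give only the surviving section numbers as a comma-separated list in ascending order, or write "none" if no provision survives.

¶1 is struck. ¶3 has no operative effect of its own apart from ¶1 and is therefore inoperative. ¶4 operates only by reference to ¶1, so it falls with ¶1. Under the severability clause in ¶6, the remaining provisions continue in force. The provisions still in force are ¶2, ¶5, ¶6, and ¶7.

2, 5, 6, 7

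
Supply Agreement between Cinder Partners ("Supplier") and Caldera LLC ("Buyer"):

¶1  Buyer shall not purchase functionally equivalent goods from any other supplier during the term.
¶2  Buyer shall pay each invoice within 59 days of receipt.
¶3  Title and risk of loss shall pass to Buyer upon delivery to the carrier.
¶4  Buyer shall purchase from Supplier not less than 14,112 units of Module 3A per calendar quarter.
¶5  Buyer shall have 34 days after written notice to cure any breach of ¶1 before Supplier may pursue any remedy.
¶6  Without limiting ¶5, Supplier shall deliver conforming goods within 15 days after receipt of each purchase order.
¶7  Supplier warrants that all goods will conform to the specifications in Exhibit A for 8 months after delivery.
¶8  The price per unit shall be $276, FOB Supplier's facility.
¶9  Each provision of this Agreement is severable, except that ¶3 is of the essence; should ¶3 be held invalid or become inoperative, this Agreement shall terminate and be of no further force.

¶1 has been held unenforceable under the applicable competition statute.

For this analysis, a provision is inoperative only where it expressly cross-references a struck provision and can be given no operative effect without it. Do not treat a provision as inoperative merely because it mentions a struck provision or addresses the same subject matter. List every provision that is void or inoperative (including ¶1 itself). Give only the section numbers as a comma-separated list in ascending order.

1, 5

¶1 is struck. ¶5 has no operative effect of its own apart from ¶1 and is therefore inoperative. ¶6 mentions ¶5 but its own obligation stands independently of ¶5, so ¶6 is not affected. ¶9 makes ¶3 an essential term, but ¶3 is unaffected, so the severability proviso in ¶9 preserves the remaining provisions. The provisions still in force are ¶2, ¶3, ¶4, ¶6, ¶7, ¶8, and ¶9.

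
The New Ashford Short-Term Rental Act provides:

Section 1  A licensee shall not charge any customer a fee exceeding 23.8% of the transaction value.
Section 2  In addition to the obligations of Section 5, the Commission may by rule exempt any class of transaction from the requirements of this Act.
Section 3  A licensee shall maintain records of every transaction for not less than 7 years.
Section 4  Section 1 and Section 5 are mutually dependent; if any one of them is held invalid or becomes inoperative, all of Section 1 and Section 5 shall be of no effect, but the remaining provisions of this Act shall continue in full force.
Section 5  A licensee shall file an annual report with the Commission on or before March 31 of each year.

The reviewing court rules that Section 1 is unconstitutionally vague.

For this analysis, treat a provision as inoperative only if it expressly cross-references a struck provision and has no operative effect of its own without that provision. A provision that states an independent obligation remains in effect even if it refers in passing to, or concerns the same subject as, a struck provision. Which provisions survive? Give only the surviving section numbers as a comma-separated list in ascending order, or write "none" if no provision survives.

Section 1 is struck. Section 2 mentions Section 5 but its own obligation stands independently of Section 5, so Section 2 is not affected. No other provision's operative terms depend on Section 1. Section 4 declares Section 1 and Section 5 mutually dependent; since one of them has fallen, all of them are of no effect. That brings down Section 5 as well. The remainder continues in force under Section 4. That leaves Section 2, Section 3, and Section 4 in effect.

2, 3, 4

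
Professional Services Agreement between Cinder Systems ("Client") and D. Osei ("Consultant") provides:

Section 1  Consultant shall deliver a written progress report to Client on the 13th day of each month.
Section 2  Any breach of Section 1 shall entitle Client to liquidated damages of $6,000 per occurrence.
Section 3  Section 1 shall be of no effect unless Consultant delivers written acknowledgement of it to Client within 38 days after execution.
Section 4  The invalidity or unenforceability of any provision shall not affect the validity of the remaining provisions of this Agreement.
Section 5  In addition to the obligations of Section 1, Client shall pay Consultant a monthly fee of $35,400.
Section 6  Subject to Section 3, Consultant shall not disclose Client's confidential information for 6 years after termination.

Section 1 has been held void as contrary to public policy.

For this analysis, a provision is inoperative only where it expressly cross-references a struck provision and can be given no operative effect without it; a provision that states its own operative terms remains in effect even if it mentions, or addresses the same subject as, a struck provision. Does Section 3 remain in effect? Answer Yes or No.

Section 1 is struck. Section 2 operates only by reference to Section 1, so it falls with Section 1. Section 3 operates only by reference to Section 1, so it falls with Section 1. Although Section 5 refers to Section 1, its operative terms do not depend on Section 1, so it remains in effect. Section 6 mentions Section 3 but its own obligation stands independently of Section 3, so Section 6 is not affected. Under the severability clause in Section 4, the remaining provisions continue in force. The provisions still in force are Section 4, Section 5, and Section 6. Section 3 is among the inoperative provisions, so the answer is no.

No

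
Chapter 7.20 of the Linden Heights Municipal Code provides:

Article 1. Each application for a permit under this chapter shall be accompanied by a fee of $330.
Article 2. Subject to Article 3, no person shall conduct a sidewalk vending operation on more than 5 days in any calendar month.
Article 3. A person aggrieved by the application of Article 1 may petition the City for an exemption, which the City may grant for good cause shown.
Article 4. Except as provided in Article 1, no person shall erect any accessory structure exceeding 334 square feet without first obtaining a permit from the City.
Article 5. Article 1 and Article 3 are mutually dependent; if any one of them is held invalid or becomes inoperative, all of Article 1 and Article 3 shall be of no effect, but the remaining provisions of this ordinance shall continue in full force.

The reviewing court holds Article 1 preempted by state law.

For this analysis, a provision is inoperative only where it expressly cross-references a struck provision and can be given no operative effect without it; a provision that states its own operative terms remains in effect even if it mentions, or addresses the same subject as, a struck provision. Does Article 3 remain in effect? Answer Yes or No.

No

Article 1 is struck. Article 3 operates only by reference to Article 1, so it falls with Article 1. Article 4 mentions Article 1 but its own obligation stands independently of Article 1, so Article 4 is not affected. Although Article 2 refers to Article 3, its operative terms do not depend on Article 3, so it remains in effect. Article 5 declares Article 1 and Article 3 mutually dependent; since one of them has fallen, all of them are of no effect. The remainder continues in force under Article 5. The provisions still in force are Article 2, Article 4, and Article 5. Article 3 is among the inoperative provisions, so the answer is no.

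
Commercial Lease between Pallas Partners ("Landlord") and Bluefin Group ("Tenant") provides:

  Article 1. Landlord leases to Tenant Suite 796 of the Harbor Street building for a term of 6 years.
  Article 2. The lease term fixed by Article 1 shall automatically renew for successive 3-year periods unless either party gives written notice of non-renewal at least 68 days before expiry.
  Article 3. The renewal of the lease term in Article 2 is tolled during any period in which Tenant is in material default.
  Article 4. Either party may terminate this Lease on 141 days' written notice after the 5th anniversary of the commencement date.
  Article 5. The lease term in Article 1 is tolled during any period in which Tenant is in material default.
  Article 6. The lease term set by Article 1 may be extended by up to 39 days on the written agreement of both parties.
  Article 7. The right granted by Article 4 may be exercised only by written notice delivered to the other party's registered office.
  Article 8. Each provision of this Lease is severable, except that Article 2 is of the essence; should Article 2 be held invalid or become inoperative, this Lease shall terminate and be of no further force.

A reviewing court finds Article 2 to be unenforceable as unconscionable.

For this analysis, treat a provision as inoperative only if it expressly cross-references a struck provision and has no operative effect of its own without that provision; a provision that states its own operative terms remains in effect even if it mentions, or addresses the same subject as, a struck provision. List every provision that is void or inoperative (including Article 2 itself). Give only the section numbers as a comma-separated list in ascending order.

Article 2 is struck. Article 3 does nothing except set the tolling of the renewal of the lease term by reference to Article 2; with Article 2 gone it has no independent effect and is inoperative. Article 8 makes Article 2 an essential term, and Article 2 is the provision held invalid; under Article 8, the entire Lease is therefore void. No provision of the Lease survives.

1, 2, 3, 4, 5, 6, 7, 8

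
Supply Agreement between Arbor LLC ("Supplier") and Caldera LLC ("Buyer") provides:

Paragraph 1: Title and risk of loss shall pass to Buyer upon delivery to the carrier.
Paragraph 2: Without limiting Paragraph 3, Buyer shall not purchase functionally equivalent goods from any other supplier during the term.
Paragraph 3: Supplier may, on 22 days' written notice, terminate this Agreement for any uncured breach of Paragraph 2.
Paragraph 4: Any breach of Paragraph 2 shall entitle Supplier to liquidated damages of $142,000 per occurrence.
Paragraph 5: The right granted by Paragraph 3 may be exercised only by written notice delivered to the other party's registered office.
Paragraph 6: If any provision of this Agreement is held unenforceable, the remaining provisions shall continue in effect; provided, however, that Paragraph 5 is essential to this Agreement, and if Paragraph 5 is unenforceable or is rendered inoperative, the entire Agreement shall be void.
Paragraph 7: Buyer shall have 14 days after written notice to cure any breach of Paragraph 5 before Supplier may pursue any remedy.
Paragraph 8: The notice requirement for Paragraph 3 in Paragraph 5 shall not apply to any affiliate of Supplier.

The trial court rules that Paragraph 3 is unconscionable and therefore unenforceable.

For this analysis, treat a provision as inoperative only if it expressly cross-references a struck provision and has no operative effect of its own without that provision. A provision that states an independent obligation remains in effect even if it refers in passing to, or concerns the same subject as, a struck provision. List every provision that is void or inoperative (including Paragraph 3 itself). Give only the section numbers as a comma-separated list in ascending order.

1, 2, 3, 4, 5, 6, 7, 8

Paragraph 3 is struck. The only function of Paragraph 5 is the notice requirement for Paragraph 3, so it cannot stand once Paragraph 3 is removed. Paragraph 7 has no operative effect of its own apart from Paragraph 5 and is therefore inoperative. Paragraph 8 has no operative effect of its own apart from Paragraph 5 and is therefore inoperative. Paragraph 6 makes Paragraph 5 an essential term, and Paragraph 5 has been rendered inoperative by the cascade; under Paragraph 6, the entire Agreement is therefore void. No provision of the Agreement survives.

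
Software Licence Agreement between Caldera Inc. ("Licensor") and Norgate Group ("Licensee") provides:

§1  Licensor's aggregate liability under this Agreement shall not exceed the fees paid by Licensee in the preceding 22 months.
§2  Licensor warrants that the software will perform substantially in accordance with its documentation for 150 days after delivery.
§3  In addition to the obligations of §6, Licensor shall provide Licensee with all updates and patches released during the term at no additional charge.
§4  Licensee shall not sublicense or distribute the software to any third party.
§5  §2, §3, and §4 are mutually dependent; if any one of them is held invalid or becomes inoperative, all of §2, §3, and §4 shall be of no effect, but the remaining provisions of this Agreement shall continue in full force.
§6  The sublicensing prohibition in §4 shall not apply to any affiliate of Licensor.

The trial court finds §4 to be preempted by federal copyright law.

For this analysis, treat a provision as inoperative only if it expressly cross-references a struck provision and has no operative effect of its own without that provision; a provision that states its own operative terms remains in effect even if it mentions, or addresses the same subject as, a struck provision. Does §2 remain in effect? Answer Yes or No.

No

§4 is struck. §6 has no operative effect of its own apart from §4 and is therefore inoperative. §5 declares §2, §3, and §4 mutually dependent; since one of them has fallen, all of them are of no effect. That brings down §2 and §3 as well. The remainder continues in force under §5. That leaves §1 and §5 in effect. §2 is among the inoperative provisions, so the answer is no.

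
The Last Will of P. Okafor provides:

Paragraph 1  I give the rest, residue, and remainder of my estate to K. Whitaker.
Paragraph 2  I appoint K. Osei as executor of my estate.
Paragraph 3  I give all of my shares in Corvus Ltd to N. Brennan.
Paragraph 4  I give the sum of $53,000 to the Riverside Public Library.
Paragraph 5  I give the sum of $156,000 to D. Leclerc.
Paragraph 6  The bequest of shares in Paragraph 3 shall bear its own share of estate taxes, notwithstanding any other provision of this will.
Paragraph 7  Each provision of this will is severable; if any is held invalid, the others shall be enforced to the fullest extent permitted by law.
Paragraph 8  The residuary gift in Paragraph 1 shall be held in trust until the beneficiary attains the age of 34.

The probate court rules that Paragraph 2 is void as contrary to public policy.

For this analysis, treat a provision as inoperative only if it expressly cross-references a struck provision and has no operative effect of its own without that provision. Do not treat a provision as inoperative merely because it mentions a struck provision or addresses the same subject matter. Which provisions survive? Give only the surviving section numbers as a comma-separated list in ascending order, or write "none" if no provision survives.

1, 3, 4, 5, 6, 7, 8

Paragraph 2 is struck. Nothing else in the will is defined by reference to Paragraph 2. Paragraph 7 is a severability clause and preserves every provision that can still be given independent effect. The provisions still in force are Paragraph 1, Paragraph 3, Paragraph 4, Paragraph 5, Paragraph 6, Paragraph 7, and Paragraph 8.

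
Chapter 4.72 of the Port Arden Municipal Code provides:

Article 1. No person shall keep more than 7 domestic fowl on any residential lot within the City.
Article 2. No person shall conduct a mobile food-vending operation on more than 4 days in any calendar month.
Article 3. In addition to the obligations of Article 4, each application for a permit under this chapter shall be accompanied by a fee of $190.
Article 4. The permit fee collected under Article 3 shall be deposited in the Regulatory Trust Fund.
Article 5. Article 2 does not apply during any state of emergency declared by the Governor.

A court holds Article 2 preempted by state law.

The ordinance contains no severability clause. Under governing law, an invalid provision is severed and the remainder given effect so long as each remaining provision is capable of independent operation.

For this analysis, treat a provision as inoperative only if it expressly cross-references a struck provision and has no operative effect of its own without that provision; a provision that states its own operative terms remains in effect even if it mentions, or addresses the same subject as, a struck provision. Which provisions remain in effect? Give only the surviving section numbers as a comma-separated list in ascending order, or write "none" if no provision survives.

1, 3, 4

Article 2 is struck. Article 5 has no operative effect of its own apart from Article 2 and is therefore inoperative. Under the stated default rule, only provisions that cannot operate independently fall away; the rest are enforced. That leaves Article 1, Article 3, and Article 4 in effect.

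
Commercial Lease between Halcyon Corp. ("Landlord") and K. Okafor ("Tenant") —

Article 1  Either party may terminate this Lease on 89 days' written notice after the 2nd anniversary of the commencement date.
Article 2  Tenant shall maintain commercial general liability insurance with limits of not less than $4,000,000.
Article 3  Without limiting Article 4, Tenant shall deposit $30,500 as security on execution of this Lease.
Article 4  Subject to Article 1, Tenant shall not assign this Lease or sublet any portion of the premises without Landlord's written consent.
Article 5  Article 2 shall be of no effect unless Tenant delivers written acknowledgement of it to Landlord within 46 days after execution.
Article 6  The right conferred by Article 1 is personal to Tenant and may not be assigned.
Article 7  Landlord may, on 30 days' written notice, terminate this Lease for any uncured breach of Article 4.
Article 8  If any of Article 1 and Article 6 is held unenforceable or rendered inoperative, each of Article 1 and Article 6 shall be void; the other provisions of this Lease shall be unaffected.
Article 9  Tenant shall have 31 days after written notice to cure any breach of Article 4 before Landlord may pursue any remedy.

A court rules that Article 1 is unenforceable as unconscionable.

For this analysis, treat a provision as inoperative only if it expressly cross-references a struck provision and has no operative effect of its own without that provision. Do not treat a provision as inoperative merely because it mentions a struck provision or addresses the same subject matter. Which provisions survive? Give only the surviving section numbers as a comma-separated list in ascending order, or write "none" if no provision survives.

Article 1 is struck. Article 6 merely fixes the non-assignment of Article 1; with Article 1 gone it has nothing to operate on and falls away. Although Article 4 refers to Article 1, its operative terms do not depend on Article 1, so it remains in effect. Article 8 declares Article 1 and Article 6 mutually dependent; since one of them has fallen, all of them are of no effect. The remainder continues in force under Article 8. Article 2, Article 3, Article 4, Article 5, Article 7, Article 8, and Article 9 remain in effect.

2, 3, 4, 5, 7, 8, 9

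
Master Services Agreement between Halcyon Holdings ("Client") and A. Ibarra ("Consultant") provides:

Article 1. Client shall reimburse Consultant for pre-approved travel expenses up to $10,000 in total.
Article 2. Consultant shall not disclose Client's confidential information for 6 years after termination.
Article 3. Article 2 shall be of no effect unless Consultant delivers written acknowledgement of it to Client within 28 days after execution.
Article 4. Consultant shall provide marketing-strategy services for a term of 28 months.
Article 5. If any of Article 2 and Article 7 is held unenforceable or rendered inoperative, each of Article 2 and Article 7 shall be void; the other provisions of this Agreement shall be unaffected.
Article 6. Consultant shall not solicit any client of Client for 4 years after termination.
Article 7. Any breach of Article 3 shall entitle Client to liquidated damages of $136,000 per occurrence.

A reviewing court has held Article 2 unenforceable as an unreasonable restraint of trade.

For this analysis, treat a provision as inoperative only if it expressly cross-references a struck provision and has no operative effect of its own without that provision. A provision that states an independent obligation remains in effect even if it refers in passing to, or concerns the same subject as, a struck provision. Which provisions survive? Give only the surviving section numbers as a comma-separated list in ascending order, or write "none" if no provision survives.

1, 4, 5, 6

Article 2 is struck. Article 3 merely fixes the acknowledgement condition for Article 2; with Article 2 gone it has nothing to operate on and falls away. The whole of Article 7 is the liquidated-damages amount, defined by reference to Article 3, so Article 7 cannot stand once Article 3 is removed. Article 5 declares Article 2 and Article 7 mutually dependent; since one of them has fallen, all of them are of no effect. The remainder continues in force under Article 5. Article 1, Article 4, Article 5, and Article 6 remain in effect.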